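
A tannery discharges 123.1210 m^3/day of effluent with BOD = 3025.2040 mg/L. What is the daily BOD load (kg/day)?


Formula: BOD_load = volume * conc / 1000
Substituting: BOD_load = 123.1210 * 3025.2040 / 1000
Result: 372.4661 kg/day


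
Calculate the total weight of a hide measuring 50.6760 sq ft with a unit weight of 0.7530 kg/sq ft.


Formula: Weight = area * weight_per_sqft
Substituting: Weight = 50.6760 * 0.7530
Result: 38.1590 kg


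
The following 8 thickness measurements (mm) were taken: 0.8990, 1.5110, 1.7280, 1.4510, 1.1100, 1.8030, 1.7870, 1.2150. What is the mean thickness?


Formula: Average = sum / n
Substituting: Average = 11.5040 / 8
Result: 1.4380 mm


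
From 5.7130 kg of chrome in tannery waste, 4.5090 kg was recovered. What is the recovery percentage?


Formula: Recovery = recovered / input * 100
Substituting: Recovery = 4.5090 / 5.7130 * 100
Result: 78.9253 %


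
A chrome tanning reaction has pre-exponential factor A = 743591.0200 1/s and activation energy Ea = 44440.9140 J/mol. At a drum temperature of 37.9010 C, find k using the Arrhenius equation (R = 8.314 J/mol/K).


T_K = T_C + 273.15 = 37.9010 + 273.15 = 311.0510 K
exponent = -Ea / (R * T_K) = -44440.9140 / (8.314 * 311.0510) = -17.1847
k = A * exp(exponent) = 743591.0200 * exp(-17.1847) = 0.0255932 1/s


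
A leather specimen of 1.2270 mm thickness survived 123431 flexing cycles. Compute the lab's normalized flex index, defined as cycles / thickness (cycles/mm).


Formula: Index = cycles / thickness
Substituting: Index = 123431 / 1.2270
Result: 100595.7620 cycles/mm


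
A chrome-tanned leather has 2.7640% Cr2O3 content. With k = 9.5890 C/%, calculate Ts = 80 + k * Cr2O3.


Formula: Ts = 80 + k * Cr2O3
Substituting: Ts = 80 + 9.5890 * 2.7640
Result: 106.5040 C


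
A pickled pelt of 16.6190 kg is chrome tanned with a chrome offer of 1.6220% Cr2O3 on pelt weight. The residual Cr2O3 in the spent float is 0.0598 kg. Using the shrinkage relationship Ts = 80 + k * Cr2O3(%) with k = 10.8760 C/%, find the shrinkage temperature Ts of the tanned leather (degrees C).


Offered = pelt * offer_pct / 100 = 16.6190 * 1.6220 / 100 = 0.2696 kg
Uptake = offered - residual = 0.2696 - 0.0598 = 0.2098 kg
Cr2O3% on pelt = uptake / pelt * 100 = 0.2098 / 16.6190 * 100 = 1.2622 %
Ts = 80 + k * Cr2O3% = 80 + 10.8760 * 1.2622 = 93.7274 C


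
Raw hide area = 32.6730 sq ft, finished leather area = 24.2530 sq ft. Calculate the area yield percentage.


Formula: Yield = finished / raw * 100
Substituting: Yield = 24.2530 / 32.6730 * 100
Result: 74.2295 %


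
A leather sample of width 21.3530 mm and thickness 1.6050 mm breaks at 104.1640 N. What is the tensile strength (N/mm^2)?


Formula: TS = force / (width * thickness)
Substituting: TS = 104.1640 / (21.3530 * 1.6050)
Result: 3.0394 N/mm^2


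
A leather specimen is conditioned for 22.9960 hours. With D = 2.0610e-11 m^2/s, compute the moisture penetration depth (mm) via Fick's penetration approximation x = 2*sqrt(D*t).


t = 22.9960 hr * 3600 = 82785.6000 s
D * t = 2.0610e-11 * 82785.6000 = 1.7062e-06
x = 2 * sqrt(D*t) = 2 * sqrt(1.7062e-06) = 0.00261244 m = 2.6124 mm


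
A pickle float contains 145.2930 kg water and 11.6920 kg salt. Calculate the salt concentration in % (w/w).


Formula: Conc = salt / (water + salt) * 100
Substituting: Conc = 11.6920 / (145.2930 + 11.6920) * 100
Result: 7.4478 %


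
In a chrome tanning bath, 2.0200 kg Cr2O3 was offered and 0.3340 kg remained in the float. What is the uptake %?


Formula: Uptake = (offered - residual) / offered * 100
Substituting: Uptake = (2.0200 - 0.3340) / 2.0200 * 100
Result: 83.4653 %


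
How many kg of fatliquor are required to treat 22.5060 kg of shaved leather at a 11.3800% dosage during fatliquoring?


Formula: Fat = substrate * pct / 100
Substituting: Fat = 22.5060 * 11.3800 / 100
Result: 2.5612 kg


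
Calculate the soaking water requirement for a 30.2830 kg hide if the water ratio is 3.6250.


Formula: Water = hide_weight * ratio
Substituting: Water = 30.2830 * 3.6250
Result: 109.7759 kg


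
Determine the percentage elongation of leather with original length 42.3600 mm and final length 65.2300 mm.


Formula: Elongation = (Lf - L0) / L0 * 100
Substituting: Elongation = (65.2300 - 42.3600) / 42.3600 * 100
Result: 53.9896 %


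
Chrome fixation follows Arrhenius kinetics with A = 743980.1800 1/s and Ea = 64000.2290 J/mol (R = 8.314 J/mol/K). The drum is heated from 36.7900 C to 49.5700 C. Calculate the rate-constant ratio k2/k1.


T1 = 36.7900 + 273.15 = 309.9400 K; T2 = 49.5700 + 273.15 = 322.7200 K
k1 = A * exp(-Ea/(R*T1)) = 743980.1800 * exp(-64000.2290/(8.314*309.9400)) = 1.2165e-05 1/s
k2 = A * exp(-Ea/(R*T2)) = 743980.1800 * exp(-64000.2290/(8.314*322.7200)) = 3.2529e-05 1/s
k2/k1 = 3.2529e-05 / 1.2165e-05 = 2.6739


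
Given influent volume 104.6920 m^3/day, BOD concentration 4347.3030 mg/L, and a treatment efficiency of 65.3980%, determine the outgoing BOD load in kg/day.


Load_in = volume * conc / 1000 = 104.6920 * 4347.3030 / 1000 = 455.1278 kg/day
Removed = Load_in * eff / 100 = 455.1278 * 65.3980 / 100 = 297.6445 kg/day
Load_out = Load_in - Removed = 455.1278 - 297.6445 = 157.4833 kg/day


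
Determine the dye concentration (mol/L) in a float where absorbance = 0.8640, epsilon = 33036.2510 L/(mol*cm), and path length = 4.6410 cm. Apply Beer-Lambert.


Formula: c = A / (epsilon * l)
Substituting: c = 0.8640 / (33036.2510 * 4.6410)
Result: 5.6352e-06 mol/L


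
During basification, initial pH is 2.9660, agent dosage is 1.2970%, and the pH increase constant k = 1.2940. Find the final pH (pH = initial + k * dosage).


Formula: pH_final = pH_initial + k * base_pct
Substituting: pH_final = 2.9660 + 1.2940 * 1.2970
Result: 4.6443


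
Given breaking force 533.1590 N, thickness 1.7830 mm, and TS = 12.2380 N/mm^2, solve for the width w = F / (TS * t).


Formula: w = F / (TS * t)
Substituting: w = 533.1590 / (12.2380 * 1.7830)
Result: 24.4340 mm


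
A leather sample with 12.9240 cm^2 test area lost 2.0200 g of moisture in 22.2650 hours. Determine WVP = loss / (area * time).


Formula: WVP = loss / (area * time)
Substituting: WVP = 2.0200 / (12.9240 * 22.2650)
Result: 0.00701991 g/(cm^2*hr)


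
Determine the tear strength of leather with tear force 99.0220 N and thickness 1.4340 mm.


Formula: Tear strength = force / thickness
Substituting: Tear strength = 99.0220 / 1.4340
Result: 69.0530 N/mm


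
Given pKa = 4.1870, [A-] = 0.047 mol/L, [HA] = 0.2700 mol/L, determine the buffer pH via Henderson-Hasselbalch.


ratio = [A-] / [HA] = 0.047 / 0.2700 = 0.1741
log10(ratio) = -0.7593
pH = pKa + log10(ratio) = 4.1870 - 0.7593 = 3.4277


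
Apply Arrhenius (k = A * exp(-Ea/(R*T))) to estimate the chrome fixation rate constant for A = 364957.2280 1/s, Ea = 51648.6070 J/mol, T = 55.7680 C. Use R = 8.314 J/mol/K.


T_K = T_C + 273.15 = 55.7680 + 273.15 = 328.9180 K
exponent = -Ea / (R * T_K) = -51648.6070 / (8.314 * 328.9180) = -18.8869
k = A * exp(exponent) = 364957.2280 * exp(-18.8869) = 0.0022896 1/s


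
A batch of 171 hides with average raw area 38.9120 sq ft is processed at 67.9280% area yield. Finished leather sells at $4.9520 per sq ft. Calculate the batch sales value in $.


Raw_total = N * avg_area = 171 * 38.9120 = 6653.9520 sq ft
Finished = Raw_total * yield / 100 = 6653.9520 * 67.9280 / 100 = 4519.8965 sq ft
Value = Finished * price = 4519.8965 * 4.9520 = 22382.5275 $


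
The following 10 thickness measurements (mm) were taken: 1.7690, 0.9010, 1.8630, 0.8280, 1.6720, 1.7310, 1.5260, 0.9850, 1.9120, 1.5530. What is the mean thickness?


Formula: Average = sum / n
Substituting: Average = 14.7400 / 10
Result: 1.4740 mm


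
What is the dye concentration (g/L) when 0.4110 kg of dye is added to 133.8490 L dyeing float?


Formula: Conc = dye_mass(kg) / volume(L) * 1000
Substituting: Conc = 0.4110 / 133.8490 * 1000
Result: 3.0706 g/L


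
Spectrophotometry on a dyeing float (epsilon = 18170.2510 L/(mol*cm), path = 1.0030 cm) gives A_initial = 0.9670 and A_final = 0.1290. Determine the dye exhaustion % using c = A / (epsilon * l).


c_initial = A_i / (epsilon * l) = 0.9670 / (18170.2510 * 1.0030) = 5.3060e-05 mol/L
c_final = A_f / (epsilon * l) = 0.1290 / (18170.2510 * 1.0030) = 7.0783e-06 mol/L
Exhaustion = (c_initial - c_final) / c_initial * 100 = (5.3060e-05 - 7.0783e-06) / 5.3060e-05 * 100 = 86.6598 %


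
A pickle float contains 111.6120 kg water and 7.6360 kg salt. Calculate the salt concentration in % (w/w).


Formula: Conc = salt / (water + salt) * 100
Substituting: Conc = 7.6360 / (111.6120 + 7.6360) * 100
Result: 6.4035 %


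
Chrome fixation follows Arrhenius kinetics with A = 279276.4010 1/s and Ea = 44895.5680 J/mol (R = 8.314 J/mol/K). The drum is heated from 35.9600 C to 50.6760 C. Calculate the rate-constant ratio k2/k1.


T1 = 35.9600 + 273.15 = 309.1100 K; T2 = 50.6760 + 273.15 = 323.8260 K
k1 = A * exp(-Ea/(R*T1)) = 279276.4010 * exp(-44895.5680/(8.314*309.1100)) = 0.00722983 1/s
k2 = A * exp(-Ea/(R*T2)) = 279276.4010 * exp(-44895.5680/(8.314*323.8260)) = 0.0159922 1/s
k2/k1 = 0.0159922 / 0.00722983 = 2.2120


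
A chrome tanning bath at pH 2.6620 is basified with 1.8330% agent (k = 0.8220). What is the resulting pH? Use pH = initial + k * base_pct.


Formula: pH_final = pH_initial + k * base_pct
Substituting: pH_final = 2.6620 + 0.8220 * 1.8330
Result: 4.1687


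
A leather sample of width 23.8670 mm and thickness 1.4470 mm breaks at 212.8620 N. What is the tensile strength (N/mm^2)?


Formula: TS = force / (width * thickness)
Substituting: TS = 212.8620 / (23.8670 * 1.4470)
Result: 6.1636 N/mm^2


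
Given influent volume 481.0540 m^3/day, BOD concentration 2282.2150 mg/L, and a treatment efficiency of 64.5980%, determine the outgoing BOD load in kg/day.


Load_in = volume * conc / 1000 = 481.0540 * 2282.2150 / 1000 = 1097.8687 kg/day
Removed = Load_in * eff / 100 = 1097.8687 * 64.5980 / 100 = 709.2012 kg/day
Load_out = Load_in - Removed = 1097.8687 - 709.2012 = 388.6675 kg/day


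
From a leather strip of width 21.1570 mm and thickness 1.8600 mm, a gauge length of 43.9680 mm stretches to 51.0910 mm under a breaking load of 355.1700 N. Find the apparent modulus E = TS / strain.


TS = F / (w * t) = 355.1700 / (21.1570 * 1.8600) = 9.0255 N/mm^2
strain = (Lf - L0) / L0 = (51.0910 - 43.9680) / 43.9680 = 0.1620
E = TS / strain = 9.0255 / 0.1620 = 55.7113 N/mm^2


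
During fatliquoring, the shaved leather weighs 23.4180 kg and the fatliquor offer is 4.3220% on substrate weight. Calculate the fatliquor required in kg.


Formula: Fat = substrate * pct / 100
Substituting: Fat = 23.4180 * 4.3220 / 100
Result: 1.0121 kg


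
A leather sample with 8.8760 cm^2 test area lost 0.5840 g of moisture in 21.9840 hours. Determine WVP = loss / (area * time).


Formula: WVP = loss / (area * time)
Substituting: WVP = 0.5840 / (8.8760 * 21.9840)
Result: 0.00299288 g/(cm^2*hr)


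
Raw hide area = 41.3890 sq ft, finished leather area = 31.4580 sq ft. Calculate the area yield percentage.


Formula: Yield = finished / raw * 100
Substituting: Yield = 31.4580 / 41.3890 * 100
Result: 76.0057 %


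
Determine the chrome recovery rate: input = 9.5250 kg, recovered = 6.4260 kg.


Formula: Recovery = recovered / input * 100
Substituting: Recovery = 6.4260 / 9.5250 * 100
Result: 67.4646 %


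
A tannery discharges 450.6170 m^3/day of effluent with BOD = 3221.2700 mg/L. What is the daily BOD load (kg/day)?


Formula: BOD_load = volume * conc / 1000
Substituting: BOD_load = 450.6170 * 3221.2700 / 1000
Result: 1451.5590 kg/day


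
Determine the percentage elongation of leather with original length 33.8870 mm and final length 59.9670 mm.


Formula: Elongation = (Lf - L0) / L0 * 100
Substituting: Elongation = (59.9670 - 33.8870) / 33.8870 * 100
Result: 76.9617 %


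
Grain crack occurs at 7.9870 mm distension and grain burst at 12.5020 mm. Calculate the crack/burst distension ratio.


Formula: Ratio = crack / burst
Substituting: Ratio = 7.9870 / 12.5020
Result: 0.6389


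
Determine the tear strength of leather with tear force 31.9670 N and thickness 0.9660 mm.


Formula: Tear strength = force / thickness
Substituting: Tear strength = 31.9670 / 0.9660
Result: 33.0921 N/mm


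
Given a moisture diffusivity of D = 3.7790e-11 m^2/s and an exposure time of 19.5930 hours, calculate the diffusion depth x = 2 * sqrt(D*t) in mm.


t = 19.5930 hr * 3600 = 70534.8000 s
D * t = 3.7790e-11 * 70534.8000 = 2.6655e-06
x = 2 * sqrt(D*t) = 2 * sqrt(2.6655e-06) = 0.00326528 m = 3.2653 mm


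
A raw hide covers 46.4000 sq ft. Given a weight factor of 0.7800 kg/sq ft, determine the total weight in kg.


Formula: Weight = area * weight_per_sqft
Substituting: Weight = 46.4000 * 0.7800
Result: 36.1920 kg


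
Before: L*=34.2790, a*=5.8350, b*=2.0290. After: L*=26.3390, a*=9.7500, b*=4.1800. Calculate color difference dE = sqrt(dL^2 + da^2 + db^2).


dL = -7.9400, da = 3.9150, db = 2.1510
dE = sqrt((-7.9400)^2 + 3.9150^2 + 2.1510^2) = 9.1103


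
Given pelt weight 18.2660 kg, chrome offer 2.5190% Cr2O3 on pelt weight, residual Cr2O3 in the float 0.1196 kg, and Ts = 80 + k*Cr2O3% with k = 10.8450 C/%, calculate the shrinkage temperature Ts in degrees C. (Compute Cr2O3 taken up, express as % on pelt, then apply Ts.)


Offered = pelt * offer_pct / 100 = 18.2660 * 2.5190 / 100 = 0.4601 kg
Uptake = offered - residual = 0.4601 - 0.1196 = 0.3405 kg
Cr2O3% on pelt = uptake / pelt * 100 = 0.3405 / 18.2660 * 100 = 1.8642 %
Ts = 80 + k * Cr2O3% = 80 + 10.8450 * 1.8642 = 100.2176 C


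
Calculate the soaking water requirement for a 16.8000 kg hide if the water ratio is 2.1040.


Formula: Water = hide_weight * ratio
Substituting: Water = 16.8000 * 2.1040
Result: 35.3472 kg


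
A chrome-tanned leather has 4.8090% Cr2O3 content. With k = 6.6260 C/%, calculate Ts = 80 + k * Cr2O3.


Formula: Ts = 80 + k * Cr2O3
Substituting: Ts = 80 + 6.6260 * 4.8090
Result: 111.8644 C


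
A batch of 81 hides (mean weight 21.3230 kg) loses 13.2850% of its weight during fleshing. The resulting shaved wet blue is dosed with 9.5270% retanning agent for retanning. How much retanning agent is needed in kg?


Total_raw = N * avg_wt = 81 * 21.3230 = 1727.1630 kg
Substrate = Total_raw * (1 - loss/100) = 1727.1630 * (1 - 13.2850/100) = 1497.7094 kg
Retan = Substrate * pct / 100 = 1497.7094 * 9.5270 / 100 = 142.6868 kg


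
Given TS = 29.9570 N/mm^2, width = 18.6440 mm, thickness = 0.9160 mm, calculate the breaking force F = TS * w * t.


Formula: F = TS * w * t
Substituting: F = 29.9570 * 18.6440 * 0.9160
Result: 511.6028 N


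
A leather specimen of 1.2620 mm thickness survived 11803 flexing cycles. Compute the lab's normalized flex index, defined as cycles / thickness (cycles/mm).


Formula: Index = cycles / thickness
Substituting: Index = 11803 / 1.2620
Result: 9352.6149 cycles/mm


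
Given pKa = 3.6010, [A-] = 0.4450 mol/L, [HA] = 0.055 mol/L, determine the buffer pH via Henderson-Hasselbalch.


ratio = [A-] / [HA] = 0.4450 / 0.055 = 8.0909
log10(ratio) = 0.9080
pH = pKa + log10(ratio) = 3.6010 + 0.9080 = 4.5090


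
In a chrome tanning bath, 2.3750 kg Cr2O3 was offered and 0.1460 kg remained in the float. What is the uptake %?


Formula: Uptake = (offered - residual) / offered * 100
Substituting: Uptake = (2.3750 - 0.1460) / 2.3750 * 100
Result: 93.8526 %


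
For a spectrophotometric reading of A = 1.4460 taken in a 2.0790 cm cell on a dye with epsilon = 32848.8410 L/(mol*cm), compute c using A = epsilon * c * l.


Formula: c = A / (epsilon * l)
Substituting: c = 1.4460 / (32848.8410 * 2.0790)
Result: 2.1174e-05 mol/L


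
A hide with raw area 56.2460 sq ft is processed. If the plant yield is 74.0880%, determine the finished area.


Formula: finished = raw * yield / 100
Substituting: finished = 56.2460 * 74.0880 / 100
Result: 41.6715 sq ft


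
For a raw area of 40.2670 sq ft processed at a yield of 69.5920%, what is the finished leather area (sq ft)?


Formula: finished = raw * yield / 100
Substituting: finished = 40.2670 * 69.5920 / 100
Result: 28.0226 sq ft


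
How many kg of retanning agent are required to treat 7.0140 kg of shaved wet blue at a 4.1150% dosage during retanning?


Formula: Retan = substrate * pct / 100
Substituting: Retan = 7.0140 * 4.1150 / 100
Result: 0.2886 kg


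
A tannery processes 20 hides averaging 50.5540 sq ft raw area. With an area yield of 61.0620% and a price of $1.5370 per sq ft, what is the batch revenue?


Raw_total = N * avg_area = 20 * 50.5540 = 1011.0800 sq ft
Finished = Raw_total * yield / 100 = 1011.0800 * 61.0620 / 100 = 617.3857 sq ft
Value = Finished * price = 617.3857 * 1.5370 = 948.9218 $


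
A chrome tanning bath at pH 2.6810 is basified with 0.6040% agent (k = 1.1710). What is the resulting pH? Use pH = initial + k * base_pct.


Formula: pH_final = pH_initial + k * base_pct
Substituting: pH_final = 2.6810 + 1.1710 * 0.6040
Result: 3.3883


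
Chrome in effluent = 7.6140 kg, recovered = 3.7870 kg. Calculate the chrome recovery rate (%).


Formula: Recovery = recovered / input * 100
Substituting: Recovery = 3.7870 / 7.6140 * 100
Result: 49.7373 %


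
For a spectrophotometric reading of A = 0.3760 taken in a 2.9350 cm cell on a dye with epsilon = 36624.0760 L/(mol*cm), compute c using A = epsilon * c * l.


Formula: c = A / (epsilon * l)
Substituting: c = 0.3760 / (36624.0760 * 2.9350)
Result: 3.4979e-06 mol/L


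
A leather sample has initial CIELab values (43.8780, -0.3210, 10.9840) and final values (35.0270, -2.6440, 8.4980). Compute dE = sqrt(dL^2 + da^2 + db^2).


dL = -8.8510, da = -2.3230, db = -2.4860
dE = sqrt((-8.8510)^2 + (-2.3230)^2 + (-2.4860)^2) = 9.4824


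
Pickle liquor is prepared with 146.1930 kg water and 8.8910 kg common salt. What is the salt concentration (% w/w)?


Formula: Conc = salt / (water + salt) * 100
Substituting: Conc = 8.8910 / (146.1930 + 8.8910) * 100
Result: 5.7330 %


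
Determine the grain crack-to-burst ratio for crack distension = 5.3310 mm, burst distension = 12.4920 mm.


Formula: Ratio = crack / burst
Substituting: Ratio = 5.3310 / 12.4920
Result: 0.4268


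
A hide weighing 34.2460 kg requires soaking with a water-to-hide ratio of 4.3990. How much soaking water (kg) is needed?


Formula: Water = hide_weight * ratio
Substituting: Water = 34.2460 * 4.3990
Result: 150.6482 kg


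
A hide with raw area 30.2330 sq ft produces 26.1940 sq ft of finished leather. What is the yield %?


Formula: Yield = finished / raw * 100
Substituting: Yield = 26.1940 / 30.2330 * 100
Result: 86.6404 %


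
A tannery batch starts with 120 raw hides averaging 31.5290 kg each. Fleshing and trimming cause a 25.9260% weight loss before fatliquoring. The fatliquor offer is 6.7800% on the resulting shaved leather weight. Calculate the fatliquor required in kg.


Total_raw = N * avg_wt = 120 * 31.5290 = 3783.4800 kg
Substrate = Total_raw * (1 - loss/100) = 3783.4800 * (1 - 25.9260/100) = 2802.5750 kg
Fat = Substrate * pct / 100 = 2802.5750 * 6.7800 / 100 = 190.0146 kg


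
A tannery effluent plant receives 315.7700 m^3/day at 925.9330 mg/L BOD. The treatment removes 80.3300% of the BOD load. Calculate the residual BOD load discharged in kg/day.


Load_in = volume * conc / 1000 = 315.7700 * 925.9330 / 1000 = 292.3819 kg/day
Removed = Load_in * eff / 100 = 292.3819 * 80.3300 / 100 = 234.8704 kg/day
Load_out = Load_in - Removed = 292.3819 - 234.8704 = 57.5115 kg/day


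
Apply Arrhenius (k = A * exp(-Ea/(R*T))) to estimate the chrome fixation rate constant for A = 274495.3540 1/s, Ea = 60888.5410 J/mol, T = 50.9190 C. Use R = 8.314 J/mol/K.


T_K = T_C + 273.15 = 50.9190 + 273.15 = 324.0690 K
exponent = -Ea / (R * T_K) = -60888.5410 / (8.314 * 324.0690) = -22.5989
k = A * exp(exponent) = 274495.3540 * exp(-22.5989) = 4.2067e-05 1/s


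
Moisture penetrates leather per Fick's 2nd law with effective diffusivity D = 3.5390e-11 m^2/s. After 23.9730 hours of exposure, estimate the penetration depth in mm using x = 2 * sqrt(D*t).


t = 23.9730 hr * 3600 = 86302.8000 s
D * t = 3.5390e-11 * 86302.8000 = 3.0543e-06
x = 2 * sqrt(D*t) = 2 * sqrt(3.0543e-06) = 0.00349529 m = 3.4953 mm


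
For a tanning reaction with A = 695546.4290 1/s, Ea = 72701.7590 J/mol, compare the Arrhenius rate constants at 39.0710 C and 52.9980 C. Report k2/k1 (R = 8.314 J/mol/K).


T1 = 39.0710 + 273.15 = 312.2210 K; T2 = 52.9980 + 273.15 = 326.1480 K
k1 = A * exp(-Ea/(R*T1)) = 695546.4290 * exp(-72701.7590/(8.314*312.2210)) = 4.7738e-07 1/s
k2 = A * exp(-Ea/(R*T2)) = 695546.4290 * exp(-72701.7590/(8.314*326.1480)) = 1.5786e-06 1/s
k2/k1 = 1.5786e-06 / 4.7738e-07 = 3.3067


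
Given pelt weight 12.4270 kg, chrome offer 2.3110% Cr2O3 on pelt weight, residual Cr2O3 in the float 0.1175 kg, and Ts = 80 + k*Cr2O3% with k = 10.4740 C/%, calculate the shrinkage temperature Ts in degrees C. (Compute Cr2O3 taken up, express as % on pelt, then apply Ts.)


Offered = pelt * offer_pct / 100 = 12.4270 * 2.3110 / 100 = 0.2872 kg
Uptake = offered - residual = 0.2872 - 0.1175 = 0.1697 kg
Cr2O3% on pelt = uptake / pelt * 100 = 0.1697 / 12.4270 * 100 = 1.3655 %
Ts = 80 + k * Cr2O3% = 80 + 10.4740 * 1.3655 = 94.3020 C


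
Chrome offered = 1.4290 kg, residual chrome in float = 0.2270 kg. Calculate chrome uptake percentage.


Formula: Uptake = (offered - residual) / offered * 100
Substituting: Uptake = (1.4290 - 0.2270) / 1.4290 * 100
Result: 84.1148 %


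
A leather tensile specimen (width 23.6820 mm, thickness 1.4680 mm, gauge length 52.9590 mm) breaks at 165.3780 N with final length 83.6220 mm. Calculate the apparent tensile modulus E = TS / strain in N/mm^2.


TS = F / (w * t) = 165.3780 / (23.6820 * 1.4680) = 4.7570 N/mm^2
strain = (Lf - L0) / L0 = (83.6220 - 52.9590) / 52.9590 = 0.5790
E = TS / strain = 4.7570 / 0.5790 = 8.2160 N/mm^2


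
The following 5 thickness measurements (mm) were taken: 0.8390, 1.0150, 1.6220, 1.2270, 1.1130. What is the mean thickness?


Formula: Average = sum / n
Substituting: Average = 5.8160 / 5
Result: 1.1632 mm


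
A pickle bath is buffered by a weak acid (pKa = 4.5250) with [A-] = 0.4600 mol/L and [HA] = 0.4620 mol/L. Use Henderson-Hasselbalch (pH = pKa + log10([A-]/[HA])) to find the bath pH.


ratio = [A-] / [HA] = 0.4600 / 0.4620 = 0.9957
log10(ratio) = -0.00188414
pH = pKa + log10(ratio) = 4.5250 - 0.00188414 = 4.5231


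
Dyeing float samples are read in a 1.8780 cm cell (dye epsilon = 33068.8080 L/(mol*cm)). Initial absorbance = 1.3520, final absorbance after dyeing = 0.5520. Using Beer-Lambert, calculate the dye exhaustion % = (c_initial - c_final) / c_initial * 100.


c_initial = A_i / (epsilon * l) = 1.3520 / (33068.8080 * 1.8780) = 2.1770e-05 mol/L
c_final = A_f / (epsilon * l) = 0.5520 / (33068.8080 * 1.8780) = 8.8884e-06 mol/L
Exhaustion = (c_initial - c_final) / c_initial * 100 = (2.1770e-05 - 8.8884e-06) / 2.1770e-05 * 100 = 59.1716 %


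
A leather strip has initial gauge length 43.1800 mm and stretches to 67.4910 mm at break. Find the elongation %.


Formula: Elongation = (Lf - L0) / L0 * 100
Substituting: Elongation = (67.4910 - 43.1800) / 43.1800 * 100
Result: 56.3015 %


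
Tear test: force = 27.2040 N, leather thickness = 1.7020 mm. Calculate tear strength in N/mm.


Formula: Tear strength = force / thickness
Substituting: Tear strength = 27.2040 / 1.7020
Result: 15.9835 N/mm


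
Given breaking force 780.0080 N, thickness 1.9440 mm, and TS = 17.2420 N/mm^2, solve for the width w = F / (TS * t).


Formula: w = F / (TS * t)
Substituting: w = 780.0080 / (17.2420 * 1.9440)
Result: 23.2710 mm


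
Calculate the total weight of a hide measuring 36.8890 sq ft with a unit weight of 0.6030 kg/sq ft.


Formula: Weight = area * weight_per_sqft
Substituting: Weight = 36.8890 * 0.6030
Result: 22.2441 kg


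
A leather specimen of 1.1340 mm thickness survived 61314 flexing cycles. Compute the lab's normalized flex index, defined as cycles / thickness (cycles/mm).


Formula: Index = cycles / thickness
Substituting: Index = 61314 / 1.1340
Result: 54068.7831 cycles/mm


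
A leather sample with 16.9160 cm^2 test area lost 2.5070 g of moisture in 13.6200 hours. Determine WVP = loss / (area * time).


Formula: WVP = loss / (area * time)
Substituting: WVP = 2.5070 / (16.9160 * 13.6200)
Result: 0.0108813 g/(cm^2*hr)


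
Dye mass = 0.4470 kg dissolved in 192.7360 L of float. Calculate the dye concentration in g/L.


Formula: Conc = dye_mass(kg) / volume(L) * 1000
Substituting: Conc = 0.4470 / 192.7360 * 1000
Result: 2.3192 g/L


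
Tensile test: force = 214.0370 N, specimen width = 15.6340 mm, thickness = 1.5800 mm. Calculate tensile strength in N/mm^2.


Formula: TS = force / (width * thickness)
Substituting: TS = 214.0370 / (15.6340 * 1.5800)
Result: 8.6649 N/mm^2


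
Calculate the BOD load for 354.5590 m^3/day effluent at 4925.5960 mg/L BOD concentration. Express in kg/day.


Formula: BOD_load = volume * conc / 1000
Substituting: BOD_load = 354.5590 * 4925.5960 / 1000
Result: 1746.4144 kg/day


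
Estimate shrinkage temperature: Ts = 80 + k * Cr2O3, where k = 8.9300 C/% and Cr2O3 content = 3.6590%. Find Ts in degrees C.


Formula: Ts = 80 + k * Cr2O3
Substituting: Ts = 80 + 8.9300 * 3.6590
Result: 112.6749 C


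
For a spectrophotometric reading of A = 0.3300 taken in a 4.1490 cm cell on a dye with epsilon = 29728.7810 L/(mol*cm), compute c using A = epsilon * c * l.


Formula: c = A / (epsilon * l)
Substituting: c = 0.3300 / (29728.7810 * 4.1490)
Result: 2.6754e-06 mol/L


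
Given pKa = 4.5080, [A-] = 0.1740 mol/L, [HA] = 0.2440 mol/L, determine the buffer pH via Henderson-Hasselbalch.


ratio = [A-] / [HA] = 0.1740 / 0.2440 = 0.7131
log10(ratio) = -0.1468
pH = pKa + log10(ratio) = 4.5080 - 0.1468 = 4.3612


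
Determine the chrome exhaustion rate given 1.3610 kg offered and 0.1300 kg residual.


Formula: Uptake = (offered - residual) / offered * 100
Substituting: Uptake = (1.3610 - 0.1300) / 1.3610 * 100
Result: 90.4482 %


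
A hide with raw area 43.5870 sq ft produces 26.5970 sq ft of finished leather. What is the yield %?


Formula: Yield = finished / raw * 100
Substituting: Yield = 26.5970 / 43.5870 * 100
Result: 61.0205 %


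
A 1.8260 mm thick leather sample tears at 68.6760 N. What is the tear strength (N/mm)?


Formula: Tear strength = force / thickness
Substituting: Tear strength = 68.6760 / 1.8260
Result: 37.6101 N/mm


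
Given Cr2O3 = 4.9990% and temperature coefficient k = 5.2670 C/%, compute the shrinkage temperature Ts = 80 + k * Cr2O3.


Formula: Ts = 80 + k * Cr2O3
Substituting: Ts = 80 + 5.2670 * 4.9990
Result: 106.3297 C


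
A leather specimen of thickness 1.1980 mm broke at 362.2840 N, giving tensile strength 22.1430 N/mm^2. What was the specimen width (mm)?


Formula: w = F / (TS * t)
Substituting: w = 362.2840 / (22.1430 * 1.1980)
Result: 13.6570 mm


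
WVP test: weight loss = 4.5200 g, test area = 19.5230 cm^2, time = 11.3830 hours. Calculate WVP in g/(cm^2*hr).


Formula: WVP = loss / (area * time)
Substituting: WVP = 4.5200 / (19.5230 * 11.3830)
Result: 0.0203393 g/(cm^2*hr)


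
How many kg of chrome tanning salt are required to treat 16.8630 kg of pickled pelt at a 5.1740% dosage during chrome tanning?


Formula: Chrome = substrate * pct / 100
Substituting: Chrome = 16.8630 * 5.1740 / 100
Result: 0.8725 kg


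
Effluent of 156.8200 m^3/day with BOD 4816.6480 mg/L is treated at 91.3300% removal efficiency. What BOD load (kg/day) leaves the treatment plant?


Load_in = volume * conc / 1000 = 156.8200 * 4816.6480 / 1000 = 755.3467 kg/day
Removed = Load_in * eff / 100 = 755.3467 * 91.3300 / 100 = 689.8582 kg/day
Load_out = Load_in - Removed = 755.3467 - 689.8582 = 65.4886 kg/day


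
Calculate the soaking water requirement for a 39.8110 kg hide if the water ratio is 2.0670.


Formula: Water = hide_weight * ratio
Substituting: Water = 39.8110 * 2.0670
Result: 82.2893 kg


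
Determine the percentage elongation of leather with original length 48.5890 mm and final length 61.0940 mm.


Formula: Elongation = (Lf - L0) / L0 * 100
Substituting: Elongation = (61.0940 - 48.5890) / 48.5890 * 100
Result: 25.7363 %


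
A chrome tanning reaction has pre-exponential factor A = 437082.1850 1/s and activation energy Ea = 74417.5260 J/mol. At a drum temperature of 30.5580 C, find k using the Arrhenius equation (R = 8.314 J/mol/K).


T_K = T_C + 273.15 = 30.5580 + 273.15 = 303.7080 K
exponent = -Ea / (R * T_K) = -74417.5260 / (8.314 * 303.7080) = -29.4720
k = A * exp(exponent) = 437082.1850 * exp(-29.4720) = 6.9351e-08 1/s


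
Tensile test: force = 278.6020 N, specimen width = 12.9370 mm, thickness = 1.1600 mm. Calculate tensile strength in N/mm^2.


Formula: TS = force / (width * thickness)
Substituting: TS = 278.6020 / (12.9370 * 1.1600)
Result: 18.5649 N/mm^2


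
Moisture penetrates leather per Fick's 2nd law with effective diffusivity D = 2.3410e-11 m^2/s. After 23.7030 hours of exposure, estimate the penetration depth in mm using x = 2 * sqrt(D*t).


t = 23.7030 hr * 3600 = 85330.8000 s
D * t = 2.3410e-11 * 85330.8000 = 1.9976e-06
x = 2 * sqrt(D*t) = 2 * sqrt(1.9976e-06) = 0.00282673 m = 2.8267 mm


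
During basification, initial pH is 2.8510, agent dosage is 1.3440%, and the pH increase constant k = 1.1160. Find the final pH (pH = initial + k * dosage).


Formula: pH_final = pH_initial + k * base_pct
Substituting: pH_final = 2.8510 + 1.1160 * 1.3440
Result: 4.3509


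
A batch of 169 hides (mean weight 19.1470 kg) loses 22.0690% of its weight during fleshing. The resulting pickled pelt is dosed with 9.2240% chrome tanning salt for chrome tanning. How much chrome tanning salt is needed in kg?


Total_raw = N * avg_wt = 169 * 19.1470 = 3235.8430 kg
Substrate = Total_raw * (1 - loss/100) = 3235.8430 * (1 - 22.0690/100) = 2521.7248 kg
Chrome = Substrate * pct / 100 = 2521.7248 * 9.2240 / 100 = 232.6039 kg


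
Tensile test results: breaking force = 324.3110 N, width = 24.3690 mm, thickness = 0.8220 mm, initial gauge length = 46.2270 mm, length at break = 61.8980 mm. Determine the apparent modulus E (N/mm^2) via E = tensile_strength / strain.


TS = F / (w * t) = 324.3110 / (24.3690 * 0.8220) = 16.1902 N/mm^2
strain = (Lf - L0) / L0 = (61.8980 - 46.2270) / 46.2270 = 0.3390
E = TS / strain = 16.1902 / 0.3390 = 47.7586 N/mm^2


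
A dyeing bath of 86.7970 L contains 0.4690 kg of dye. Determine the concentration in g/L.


Formula: Conc = dye_mass(kg) / volume(L) * 1000
Substituting: Conc = 0.4690 / 86.7970 * 1000
Result: 5.4034 g/L


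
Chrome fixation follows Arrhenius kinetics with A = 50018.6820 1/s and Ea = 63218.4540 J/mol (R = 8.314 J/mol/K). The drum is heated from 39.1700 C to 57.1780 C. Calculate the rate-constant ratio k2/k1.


T1 = 39.1700 + 273.15 = 312.3200 K; T2 = 57.1780 + 273.15 = 330.3280 K
k1 = A * exp(-Ea/(R*T1)) = 50018.6820 * exp(-63218.4540/(8.314*312.3200)) = 1.3355e-06 1/s
k2 = A * exp(-Ea/(R*T2)) = 50018.6820 * exp(-63218.4540/(8.314*330.3280)) = 5.0357e-06 1/s
k2/k1 = 5.0357e-06 / 1.3355e-06 = 3.7707


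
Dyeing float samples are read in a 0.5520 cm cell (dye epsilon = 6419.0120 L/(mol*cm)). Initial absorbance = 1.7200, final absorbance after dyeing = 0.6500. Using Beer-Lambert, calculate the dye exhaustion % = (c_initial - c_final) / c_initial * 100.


c_initial = A_i / (epsilon * l) = 1.7200 / (6419.0120 * 0.5520) = 4.8542e-04 mol/L
c_final = A_f / (epsilon * l) = 0.6500 / (6419.0120 * 0.5520) = 1.8345e-04 mol/L
Exhaustion = (c_initial - c_final) / c_initial * 100 = (4.8542e-04 - 1.8345e-04) / 4.8542e-04 * 100 = 62.2093 %


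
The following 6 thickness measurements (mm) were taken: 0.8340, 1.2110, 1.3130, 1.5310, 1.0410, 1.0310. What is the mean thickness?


Formula: Average = sum / n
Substituting: Average = 6.9610 / 6
Result: 1.1602 mm


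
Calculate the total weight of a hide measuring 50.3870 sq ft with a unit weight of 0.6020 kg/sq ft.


Formula: Weight = area * weight_per_sqft
Substituting: Weight = 50.3870 * 0.6020
Result: 30.3330 kg


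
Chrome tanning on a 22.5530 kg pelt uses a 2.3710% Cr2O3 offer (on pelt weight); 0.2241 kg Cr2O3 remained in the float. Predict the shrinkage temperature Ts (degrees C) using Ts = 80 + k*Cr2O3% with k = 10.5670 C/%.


Offered = pelt * offer_pct / 100 = 22.5530 * 2.3710 / 100 = 0.5347 kg
Uptake = offered - residual = 0.5347 - 0.2241 = 0.3106 kg
Cr2O3% on pelt = uptake / pelt * 100 = 0.3106 / 22.5530 * 100 = 1.3773 %
Ts = 80 + k * Cr2O3% = 80 + 10.5670 * 1.3773 = 94.5544 C


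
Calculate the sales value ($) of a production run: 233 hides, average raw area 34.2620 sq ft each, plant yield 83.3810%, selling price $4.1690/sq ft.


Raw_total = N * avg_area = 233 * 34.2620 = 7983.0460 sq ft
Finished = Raw_total * yield / 100 = 7983.0460 * 83.3810 / 100 = 6656.3436 sq ft
Value = Finished * price = 6656.3436 * 4.1690 = 27750.2964 $


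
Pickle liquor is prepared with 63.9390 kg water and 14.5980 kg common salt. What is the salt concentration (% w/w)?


Formula: Conc = salt / (water + salt) * 100
Substituting: Conc = 14.5980 / (63.9390 + 14.5980) * 100
Result: 18.5874 %


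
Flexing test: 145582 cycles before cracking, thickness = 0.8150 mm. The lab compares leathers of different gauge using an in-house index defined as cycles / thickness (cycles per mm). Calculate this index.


Formula: Index = cycles / thickness
Substituting: Index = 145582 / 0.8150
Result: 178628.2209 cycles/mm


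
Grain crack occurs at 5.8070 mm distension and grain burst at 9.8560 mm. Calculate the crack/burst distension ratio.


Formula: Ratio = crack / burst
Substituting: Ratio = 5.8070 / 9.8560
Result: 0.5892


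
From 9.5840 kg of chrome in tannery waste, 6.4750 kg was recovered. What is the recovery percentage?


Formula: Recovery = recovered / input * 100
Substituting: Recovery = 6.4750 / 9.5840 * 100
Result: 67.5605 %


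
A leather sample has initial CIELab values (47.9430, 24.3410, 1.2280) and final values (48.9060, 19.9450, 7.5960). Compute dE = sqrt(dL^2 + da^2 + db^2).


dL = 0.9630, da = -4.3960, db = 6.3680
dE = sqrt(0.9630^2 + (-4.3960)^2 + 6.3680^2) = 7.7977


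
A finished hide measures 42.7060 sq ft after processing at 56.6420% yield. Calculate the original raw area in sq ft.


Formula: raw = finished * 100 / yield
Substituting: raw = 42.7060 * 100 / 56.6420
Result: 75.3963 sq ft


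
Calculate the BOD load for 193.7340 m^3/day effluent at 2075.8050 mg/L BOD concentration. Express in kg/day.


Formula: BOD_load = volume * conc / 1000
Substituting: BOD_load = 193.7340 * 2075.8050 / 1000
Result: 402.1540 kg/day


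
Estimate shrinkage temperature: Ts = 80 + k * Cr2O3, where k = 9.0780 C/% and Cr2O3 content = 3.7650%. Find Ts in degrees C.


Formula: Ts = 80 + k * Cr2O3
Substituting: Ts = 80 + 9.0780 * 3.7650
Result: 114.1787 C


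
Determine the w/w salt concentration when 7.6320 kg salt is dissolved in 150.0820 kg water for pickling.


Formula: Conc = salt / (water + salt) * 100
Substituting: Conc = 7.6320 / (150.0820 + 7.6320) * 100
Result: 4.8391 %


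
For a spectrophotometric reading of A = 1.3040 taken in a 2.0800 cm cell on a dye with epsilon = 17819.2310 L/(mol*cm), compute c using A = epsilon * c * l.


Formula: c = A / (epsilon * l)
Substituting: c = 1.3040 / (17819.2310 * 2.0800)
Result: 3.5182e-05 mol/L


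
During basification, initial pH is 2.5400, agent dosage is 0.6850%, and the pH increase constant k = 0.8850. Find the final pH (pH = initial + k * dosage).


Formula: pH_final = pH_initial + k * base_pct
Substituting: pH_final = 2.5400 + 0.8850 * 0.6850
Result: 3.1462


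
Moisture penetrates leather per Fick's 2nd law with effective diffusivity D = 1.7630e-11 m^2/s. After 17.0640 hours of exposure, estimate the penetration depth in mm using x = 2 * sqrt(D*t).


t = 17.0640 hr * 3600 = 61430.4000 s
D * t = 1.7630e-11 * 61430.4000 = 1.0830e-06
x = 2 * sqrt(D*t) = 2 * sqrt(1.0830e-06) = 0.00208136 m = 2.0814 mm


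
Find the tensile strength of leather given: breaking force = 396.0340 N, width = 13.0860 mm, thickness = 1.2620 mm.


Formula: TS = force / (width * thickness)
Substituting: TS = 396.0340 / (13.0860 * 1.2620)
Result: 23.9809 N/mm^2


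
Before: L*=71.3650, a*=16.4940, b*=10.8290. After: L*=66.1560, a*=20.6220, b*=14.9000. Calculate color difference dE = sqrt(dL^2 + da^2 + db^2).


dL = -5.2090, da = 4.1280, db = 4.0710
dE = sqrt((-5.2090)^2 + 4.1280^2 + 4.0710^2) = 7.7940


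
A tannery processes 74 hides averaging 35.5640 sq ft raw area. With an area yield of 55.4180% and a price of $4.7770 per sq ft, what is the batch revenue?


Raw_total = N * avg_area = 74 * 35.5640 = 2631.7360 sq ft
Finished = Raw_total * yield / 100 = 2631.7360 * 55.4180 / 100 = 1458.4555 sq ft
Value = Finished * price = 1458.4555 * 4.7770 = 6967.0417 $


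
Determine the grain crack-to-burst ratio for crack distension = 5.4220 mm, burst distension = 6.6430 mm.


Formula: Ratio = crack / burst
Substituting: Ratio = 5.4220 / 6.6430
Result: 0.8162


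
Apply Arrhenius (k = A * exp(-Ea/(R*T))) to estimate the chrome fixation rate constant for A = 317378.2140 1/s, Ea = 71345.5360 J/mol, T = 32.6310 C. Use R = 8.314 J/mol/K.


T_K = T_C + 273.15 = 32.6310 + 273.15 = 305.7810 K
exponent = -Ea / (R * T_K) = -71345.5360 / (8.314 * 305.7810) = -28.0638
k = A * exp(exponent) = 317378.2140 * exp(-28.0638) = 2.0589e-07 1/s


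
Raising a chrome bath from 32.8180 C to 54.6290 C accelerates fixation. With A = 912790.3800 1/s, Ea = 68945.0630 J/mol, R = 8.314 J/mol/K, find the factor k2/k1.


T1 = 32.8180 + 273.15 = 305.9680 K; T2 = 54.6290 + 273.15 = 327.7790 K
k1 = A * exp(-Ea/(R*T1)) = 912790.3800 * exp(-68945.0630/(8.314*305.9680)) = 1.5477e-06 1/s
k2 = A * exp(-Ea/(R*T2)) = 912790.3800 * exp(-68945.0630/(8.314*327.7790)) = 9.3958e-06 1/s
k2/k1 = 9.3958e-06 / 1.5477e-06 = 6.0707


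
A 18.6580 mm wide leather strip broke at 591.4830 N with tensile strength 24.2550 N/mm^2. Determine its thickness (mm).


Formula: t = F / (TS * w)
Substituting: t = 591.4830 / (24.2550 * 18.6580)
Result: 1.3070 mm


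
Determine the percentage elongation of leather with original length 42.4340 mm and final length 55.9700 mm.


Formula: Elongation = (Lf - L0) / L0 * 100
Substituting: Elongation = (55.9700 - 42.4340) / 42.4340 * 100
Result: 31.8989 %


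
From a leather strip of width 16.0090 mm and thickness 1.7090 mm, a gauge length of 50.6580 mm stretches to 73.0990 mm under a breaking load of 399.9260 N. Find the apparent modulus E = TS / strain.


TS = F / (w * t) = 399.9260 / (16.0090 * 1.7090) = 14.6175 N/mm^2
strain = (Lf - L0) / L0 = (73.0990 - 50.6580) / 50.6580 = 0.4430
E = TS / strain = 14.6175 / 0.4430 = 32.9974 N/mm^2


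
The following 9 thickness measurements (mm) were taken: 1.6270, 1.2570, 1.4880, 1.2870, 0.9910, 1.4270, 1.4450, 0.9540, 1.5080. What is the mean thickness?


Formula: Average = sum / n
Substituting: Average = 11.9840 / 9
Result: 1.3316 mm


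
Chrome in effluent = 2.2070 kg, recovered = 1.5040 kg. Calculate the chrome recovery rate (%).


Formula: Recovery = recovered / input * 100
Substituting: Recovery = 1.5040 / 2.2070 * 100
Result: 68.1468 %


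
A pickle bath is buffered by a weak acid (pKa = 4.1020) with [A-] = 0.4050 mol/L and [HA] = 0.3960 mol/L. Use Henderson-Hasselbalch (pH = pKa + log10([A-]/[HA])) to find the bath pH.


ratio = [A-] / [HA] = 0.4050 / 0.3960 = 1.0227
log10(ratio) = 0.00975984
pH = pKa + log10(ratio) = 4.1020 + 0.00975984 = 4.1118


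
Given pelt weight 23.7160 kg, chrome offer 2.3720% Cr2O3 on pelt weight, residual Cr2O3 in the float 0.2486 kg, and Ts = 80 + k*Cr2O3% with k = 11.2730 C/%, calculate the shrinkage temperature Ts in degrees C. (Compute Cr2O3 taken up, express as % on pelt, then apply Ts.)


Offered = pelt * offer_pct / 100 = 23.7160 * 2.3720 / 100 = 0.5625 kg
Uptake = offered - residual = 0.5625 - 0.2486 = 0.3139 kg
Cr2O3% on pelt = uptake / pelt * 100 = 0.3139 / 23.7160 * 100 = 1.3238 %
Ts = 80 + k * Cr2O3% = 80 + 11.2730 * 1.3238 = 94.9228 C
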